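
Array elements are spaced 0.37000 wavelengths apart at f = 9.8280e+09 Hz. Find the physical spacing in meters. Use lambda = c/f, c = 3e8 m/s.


lambda = c / f = 3.0000e+08 / 9.8280e+09 = 0.03052503 m
d = 0.37000 * 0.03052503 = 0.01129 m

0.01129 m


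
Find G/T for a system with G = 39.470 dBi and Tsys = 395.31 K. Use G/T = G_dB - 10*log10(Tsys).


G/T = 39.470 - 10*log10(395.31) = 39.470 - 25.96938 = 13.50 dB/K

13.50 dB/K


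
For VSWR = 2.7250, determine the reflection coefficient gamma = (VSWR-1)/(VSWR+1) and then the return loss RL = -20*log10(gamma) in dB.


gamma = (2.7250 - 1) / (2.7250 + 1) = 0.4630872
RL = -20 * log10(0.4630872) = 6.687 dB

6.687 dB


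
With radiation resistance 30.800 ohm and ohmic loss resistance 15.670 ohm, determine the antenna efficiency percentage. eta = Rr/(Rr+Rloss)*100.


eta = 30.800 / (30.800 + 15.670) * 100 = 66.28%

66.28%


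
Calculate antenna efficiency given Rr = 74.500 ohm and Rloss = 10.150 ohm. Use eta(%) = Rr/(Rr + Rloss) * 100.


eta = 74.500 / (74.500 + 10.150) * 100 = 88.01%

88.01%


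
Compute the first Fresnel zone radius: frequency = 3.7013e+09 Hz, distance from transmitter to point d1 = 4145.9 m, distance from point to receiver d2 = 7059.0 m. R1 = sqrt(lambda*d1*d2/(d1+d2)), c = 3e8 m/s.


lambda = c / f = 3.0000e+08 / 3.7013e+09 = 0.08105260 m
R1 = sqrt(0.08105260 * 4145.9 * 7059.0 / (4145.9 + 7059.0)) = 14.55 m

14.55 m


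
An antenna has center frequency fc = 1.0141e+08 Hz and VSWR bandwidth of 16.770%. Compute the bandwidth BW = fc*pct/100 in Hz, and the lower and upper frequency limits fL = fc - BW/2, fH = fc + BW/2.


BW = 1.0141e+08 * 16.770/100 = 1.700646e+07 Hz
fL = 1.0141e+08 - 1.700646e+07/2 = 9.291e+07 Hz
fH = 1.0141e+08 + 1.700646e+07/2 = 1.099e+08 Hz

BW=1.701e+07 Hz, fL=9.291e+07 Hz, fH=1.099e+08 Hz


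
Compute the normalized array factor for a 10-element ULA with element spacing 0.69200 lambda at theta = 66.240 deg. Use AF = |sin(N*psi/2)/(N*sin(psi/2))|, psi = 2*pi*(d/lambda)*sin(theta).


psi = 2*pi*0.69200*sin(66.240 deg) = 3.979436 rad
AF = |sin(10*3.979436/2) / (10*sin(3.979436/2))| = 0.09482

0.09482


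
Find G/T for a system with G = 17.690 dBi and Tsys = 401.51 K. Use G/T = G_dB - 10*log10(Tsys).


G/T = 17.690 - 10*log10(401.51) = 17.690 - 26.03696 = -8.347 dB/K

-8.347 dB/K


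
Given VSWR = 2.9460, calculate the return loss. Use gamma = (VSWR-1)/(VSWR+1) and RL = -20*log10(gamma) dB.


gamma = (2.9460 - 1) / (2.9460 + 1) = 0.4931576
RL = -20 * log10(0.4931576) = 6.140 dB

6.140 dB


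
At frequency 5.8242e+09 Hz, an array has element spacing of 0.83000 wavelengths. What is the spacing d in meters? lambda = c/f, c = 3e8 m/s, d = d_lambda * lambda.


lambda = c / f = 3.0000e+08 / 5.8242e+09 = 0.05150922 m
d = 0.83000 * 0.05150922 = 0.04275 m

0.04275 m


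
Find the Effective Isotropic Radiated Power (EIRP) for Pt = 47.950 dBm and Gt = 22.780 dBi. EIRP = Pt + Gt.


EIRP = Pt + Gt = 47.950 + 22.780 = 70.73 dBm

70.73 dBm


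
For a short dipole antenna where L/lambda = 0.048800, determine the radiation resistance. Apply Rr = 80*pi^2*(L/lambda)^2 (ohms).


Rr = 80 * pi^2 * (0.048800)^2 = 80 * 9.869604 * 2.381440e-03 = 1.880 ohm

1.880 ohm


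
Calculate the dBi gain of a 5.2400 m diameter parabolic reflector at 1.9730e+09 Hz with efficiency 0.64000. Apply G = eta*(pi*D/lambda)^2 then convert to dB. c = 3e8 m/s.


lambda = c / f = 3.0000e+08 / 1.9730e+09 = 0.1520527 m
G_linear = 0.64000 * (pi * 5.2400 / 0.1520527)^2 = 7501.602
G_dBi = 10 * log10(7501.602) = 38.75 dBi

38.75 dBi


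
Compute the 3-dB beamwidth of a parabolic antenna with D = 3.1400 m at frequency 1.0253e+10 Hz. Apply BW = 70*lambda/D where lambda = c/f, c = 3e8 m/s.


lambda = c / f = 3.0000e+08 / 1.0253e+10 = 0.02925973 m
BW = 70 * 0.02925973 / 3.1400 = 0.6523 deg

0.6523 deg


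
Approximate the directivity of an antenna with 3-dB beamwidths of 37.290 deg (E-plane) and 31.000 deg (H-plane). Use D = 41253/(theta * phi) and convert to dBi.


D_linear = 41253 / (37.290 * 31.000) = 35.68629
D_dBi = 10 * log10(35.68629) = 15.53 dBi

15.53 dBi


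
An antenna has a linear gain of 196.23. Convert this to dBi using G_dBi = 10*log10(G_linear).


G_dBi = 10 * log10(196.23) = 22.93 dBi

22.93 dBi


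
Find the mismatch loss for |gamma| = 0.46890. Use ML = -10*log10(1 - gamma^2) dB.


ML = -10 * log10(1 - 0.46890^2) = -10 * log10(0.78013279) = 1.078 dB

1.078 dB


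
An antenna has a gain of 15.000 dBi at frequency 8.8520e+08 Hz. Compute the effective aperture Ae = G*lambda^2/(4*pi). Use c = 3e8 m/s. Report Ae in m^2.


lambda = c / f = 3.0000e+08 / 8.8520e+08 = 0.3389065 m
G_linear = 10^(15.000/10) = 31.62278
Ae = G_linear * lambda^2 / (4*pi) = 31.62278 * 0.3389065^2 / (4*pi) = 0.2890 m^2

0.2890 m^2


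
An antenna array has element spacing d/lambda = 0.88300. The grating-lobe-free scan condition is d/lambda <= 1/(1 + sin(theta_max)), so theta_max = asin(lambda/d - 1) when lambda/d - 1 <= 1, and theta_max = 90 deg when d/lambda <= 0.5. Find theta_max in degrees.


lambda/d - 1 = 1/0.88300 - 1 = 0.1325028
theta_max = asin(0.1325028) = 7.614 deg

7.614 deg


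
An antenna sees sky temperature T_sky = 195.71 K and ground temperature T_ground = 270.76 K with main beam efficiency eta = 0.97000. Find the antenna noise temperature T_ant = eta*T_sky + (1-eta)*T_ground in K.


T_ant = 0.97000 * 195.71 + (1 - 0.97000) * 270.76 = 198.0 K

198.0 K


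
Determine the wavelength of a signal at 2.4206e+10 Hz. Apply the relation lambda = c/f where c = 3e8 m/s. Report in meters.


lambda = c / f = 3.0000e+08 / 2.4206e+10 = 0.01239 m

0.01239 m


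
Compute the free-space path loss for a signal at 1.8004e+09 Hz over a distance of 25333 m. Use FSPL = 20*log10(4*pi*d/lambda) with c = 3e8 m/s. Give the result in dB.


lambda = c / f = 3.0000e+08 / 1.8004e+09 = 0.1666296 m
FSPL = 20 * log10(4*pi*25333/0.1666296) = 125.6 dB

125.6 dB


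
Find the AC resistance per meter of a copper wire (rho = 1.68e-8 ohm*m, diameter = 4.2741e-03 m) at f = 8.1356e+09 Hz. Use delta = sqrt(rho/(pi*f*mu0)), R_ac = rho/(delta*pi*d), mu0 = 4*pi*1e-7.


delta = sqrt(1.68e-8 / (pi * 8.1356e+09 * 4*pi*1e-7)) = 7.232359e-07 m
R_ac = 1.68e-8 / (7.232359e-07 * pi * 4.2741e-03) = 1.730 ohm/m

1.730 ohm/m


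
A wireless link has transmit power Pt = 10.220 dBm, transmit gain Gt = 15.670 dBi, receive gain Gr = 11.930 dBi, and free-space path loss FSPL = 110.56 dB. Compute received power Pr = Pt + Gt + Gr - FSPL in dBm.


Pr = 10.220 + 15.670 + 11.930 - 110.56 = -72.74 dBm

-72.74 dBm


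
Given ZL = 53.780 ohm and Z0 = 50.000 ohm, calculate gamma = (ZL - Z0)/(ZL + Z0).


gamma = (53.780 - 50.000) / (53.780 + 50.000) = 0.03642

0.03642


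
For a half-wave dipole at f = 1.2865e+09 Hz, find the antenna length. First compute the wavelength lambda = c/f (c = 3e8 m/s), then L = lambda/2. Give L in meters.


lambda = c / f = 3.0000e+08 / 1.2865e+09 = 0.2331908 m
L = lambda / 2 = 0.2331908 / 2 = 0.1166 m

0.1166 m


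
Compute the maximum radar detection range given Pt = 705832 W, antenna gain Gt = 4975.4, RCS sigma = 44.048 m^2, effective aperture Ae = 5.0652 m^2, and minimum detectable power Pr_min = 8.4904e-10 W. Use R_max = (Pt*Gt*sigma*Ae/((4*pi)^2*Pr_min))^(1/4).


R^4 = 705832*4975.4*44.048*5.0652 / ((4*pi)^2 * 8.4904e-10) = 5.843920e+18
R_max = 5.843920e+18^0.25 = 49167 m

49167 m


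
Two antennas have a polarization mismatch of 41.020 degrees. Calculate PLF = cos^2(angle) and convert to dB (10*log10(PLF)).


PLF_linear = cos^2(41.020 deg) = 0.5692409
PLF_dB = 10 * log10(0.5692409) = -2.447 dB

-2.447 dB


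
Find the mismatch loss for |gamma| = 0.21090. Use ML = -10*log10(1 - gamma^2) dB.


ML = -10 * log10(1 - 0.21090^2) = -10 * log10(0.95552119) = 0.1976 dB

0.1976 dB


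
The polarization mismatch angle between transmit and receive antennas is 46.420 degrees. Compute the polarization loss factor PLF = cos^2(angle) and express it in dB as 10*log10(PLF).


PLF_linear = cos^2(46.420 deg) = 0.4752265
PLF_dB = 10 * log10(0.4752265) = -3.231 dB

-3.231 dB


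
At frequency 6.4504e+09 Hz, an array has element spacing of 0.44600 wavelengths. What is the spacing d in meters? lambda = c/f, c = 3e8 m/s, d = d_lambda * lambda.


lambda = c / f = 3.0000e+08 / 6.4504e+09 = 0.04650874 m
d = 0.44600 * 0.04650874 = 0.02074 m

0.02074 m


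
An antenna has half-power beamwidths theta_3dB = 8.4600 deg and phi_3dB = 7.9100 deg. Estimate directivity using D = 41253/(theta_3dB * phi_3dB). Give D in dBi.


D_linear = 41253 / (8.4600 * 7.9100) = 616.4654
D_dBi = 10 * log10(616.4654) = 27.90 dBi

27.90 dBi


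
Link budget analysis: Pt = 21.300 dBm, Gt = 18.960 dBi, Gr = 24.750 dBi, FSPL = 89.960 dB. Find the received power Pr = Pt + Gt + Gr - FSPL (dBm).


Pr = 21.300 + 18.960 + 24.750 - 89.960 = -24.95 dBm

-24.95 dBm


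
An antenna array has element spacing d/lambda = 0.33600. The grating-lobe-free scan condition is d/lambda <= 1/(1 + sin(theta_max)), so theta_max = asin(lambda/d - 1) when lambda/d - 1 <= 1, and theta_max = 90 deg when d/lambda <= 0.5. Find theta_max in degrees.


lambda/d - 1 = 1/0.33600 - 1 = 1.976190 >= 1
d/lambda <= 0.5, so the array can scan to endfire without grating lobes: theta_max = 90 deg

90 deg


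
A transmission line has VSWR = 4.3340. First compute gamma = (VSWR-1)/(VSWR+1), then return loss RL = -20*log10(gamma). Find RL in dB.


gamma = (4.3340 - 1) / (4.3340 + 1) = 0.6250469
RL = -20 * log10(0.6250469) = 4.082 dB

4.082 dB


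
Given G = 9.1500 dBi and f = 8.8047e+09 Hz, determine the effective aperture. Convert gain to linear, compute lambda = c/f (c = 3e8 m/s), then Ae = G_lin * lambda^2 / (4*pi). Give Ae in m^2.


lambda = c / f = 3.0000e+08 / 8.8047e+09 = 0.03407271 m
G_linear = 10^(9.1500/10) = 8.222426
Ae = G_linear * lambda^2 / (4*pi) = 8.222426 * 0.03407271^2 / (4*pi) = 7.596e-04 m^2

7.596e-04 m^2


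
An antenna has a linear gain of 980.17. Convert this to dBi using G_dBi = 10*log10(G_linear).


G_dBi = 10 * log10(980.17) = 29.91 dBi

29.91 dBi


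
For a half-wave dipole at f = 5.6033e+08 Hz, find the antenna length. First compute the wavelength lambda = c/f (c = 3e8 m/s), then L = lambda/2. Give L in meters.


lambda = c / f = 3.0000e+08 / 5.6033e+08 = 0.5353988 m
L = lambda / 2 = 0.5353988 / 2 = 0.2677 m

0.2677 m


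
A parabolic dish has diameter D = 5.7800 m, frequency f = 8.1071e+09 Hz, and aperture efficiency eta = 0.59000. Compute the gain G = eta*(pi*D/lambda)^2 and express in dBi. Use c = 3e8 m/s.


lambda = c / f = 3.0000e+08 / 8.1071e+09 = 0.03700460 m
G_linear = 0.59000 * (pi * 5.7800 / 0.03700460)^2 = 142067.9
G_dBi = 10 * log10(142067.9) = 51.52 dBi

51.52 dBi


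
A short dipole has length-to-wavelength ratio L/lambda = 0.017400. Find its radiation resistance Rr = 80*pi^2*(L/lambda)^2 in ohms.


Rr = 80 * pi^2 * (0.017400)^2 = 80 * 9.869604 * 3.027600e-04 = 0.2390 ohm

0.2390 ohm


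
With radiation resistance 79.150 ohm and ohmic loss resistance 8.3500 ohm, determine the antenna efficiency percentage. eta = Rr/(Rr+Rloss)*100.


eta = 79.150 / (79.150 + 8.3500) * 100 = 90.46%

90.46%


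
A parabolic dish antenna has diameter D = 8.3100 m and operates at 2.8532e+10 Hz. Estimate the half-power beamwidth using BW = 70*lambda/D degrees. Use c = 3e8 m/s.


lambda = c / f = 3.0000e+08 / 2.8532e+10 = 0.01051451 m
BW = 70 * 0.01051451 / 8.3100 = 0.08857 deg

0.08857 deg


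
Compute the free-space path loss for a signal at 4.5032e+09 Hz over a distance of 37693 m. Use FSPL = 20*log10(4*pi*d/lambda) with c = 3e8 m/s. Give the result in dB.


lambda = c / f = 3.0000e+08 / 4.5032e+09 = 0.06661929 m
FSPL = 20 * log10(4*pi*37693/0.06661929) = 137.0 dB

137.0 dB


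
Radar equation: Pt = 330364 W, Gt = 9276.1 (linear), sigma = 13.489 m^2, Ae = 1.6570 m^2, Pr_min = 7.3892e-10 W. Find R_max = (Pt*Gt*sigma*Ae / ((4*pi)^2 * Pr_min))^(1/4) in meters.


R^4 = 330364*9276.1*13.489*1.6570 / ((4*pi)^2 * 7.3892e-10) = 5.870070e+17
R_max = 5.870070e+17^0.25 = 27680 m

27680 m


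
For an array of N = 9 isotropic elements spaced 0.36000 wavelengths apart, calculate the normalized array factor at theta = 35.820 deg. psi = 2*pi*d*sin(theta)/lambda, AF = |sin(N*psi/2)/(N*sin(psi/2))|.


psi = 2*pi*0.36000*sin(35.820 deg) = 1.323783 rad
AF = |sin(9*1.323783/2) / (9*sin(1.323783/2))| = 0.05792

0.05792


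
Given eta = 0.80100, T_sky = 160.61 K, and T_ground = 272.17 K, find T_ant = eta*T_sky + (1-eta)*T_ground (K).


T_ant = 0.80100 * 160.61 + (1 - 0.80100) * 272.17 = 182.8 K

182.8 K


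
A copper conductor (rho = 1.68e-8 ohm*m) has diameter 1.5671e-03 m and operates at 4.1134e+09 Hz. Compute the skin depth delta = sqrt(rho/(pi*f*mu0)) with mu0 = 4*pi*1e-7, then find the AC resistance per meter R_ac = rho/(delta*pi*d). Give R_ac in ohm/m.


delta = sqrt(1.68e-8 / (pi * 4.1134e+09 * 4*pi*1e-7)) = 1.017125e-06 m
R_ac = 1.68e-8 / (1.017125e-06 * pi * 1.5671e-03) = 3.355 ohm/m

3.355 ohm/m


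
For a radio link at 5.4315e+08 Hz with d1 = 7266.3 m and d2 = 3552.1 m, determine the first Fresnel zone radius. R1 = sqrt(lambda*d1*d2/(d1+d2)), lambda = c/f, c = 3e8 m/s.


lambda = c / f = 3.0000e+08 / 5.4315e+08 = 0.5523336 m
R1 = sqrt(0.5523336 * 7266.3 * 3552.1 / (7266.3 + 3552.1)) = 36.30 m

36.30 m


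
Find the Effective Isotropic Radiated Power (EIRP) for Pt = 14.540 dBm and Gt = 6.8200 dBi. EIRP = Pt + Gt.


EIRP = Pt + Gt = 14.540 + 6.8200 = 21.36 dBm

21.36 dBm


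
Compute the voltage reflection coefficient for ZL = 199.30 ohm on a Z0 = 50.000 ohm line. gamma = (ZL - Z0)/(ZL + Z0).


gamma = (199.30 - 50.000) / (199.30 + 50.000) = 0.5989

0.5989


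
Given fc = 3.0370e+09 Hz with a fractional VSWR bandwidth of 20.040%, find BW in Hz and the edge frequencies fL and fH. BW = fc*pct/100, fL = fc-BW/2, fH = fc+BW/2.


BW = 3.0370e+09 * 20.040/100 = 6.086148e+08 Hz
fL = 3.0370e+09 - 6.086148e+08/2 = 2.733e+09 Hz
fH = 3.0370e+09 + 6.086148e+08/2 = 3.341e+09 Hz

BW=6.086e+08 Hz, fL=2.733e+09 Hz, fH=3.341e+09 Hz


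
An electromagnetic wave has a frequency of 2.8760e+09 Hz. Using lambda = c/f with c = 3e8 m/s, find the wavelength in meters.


lambda = c / f = 3.0000e+08 / 2.8760e+09 = 0.1043 m

0.1043 m


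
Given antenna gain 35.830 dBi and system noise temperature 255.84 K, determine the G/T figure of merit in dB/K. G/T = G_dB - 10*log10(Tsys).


G/T = 35.830 - 10*log10(255.84) = 35.830 - 24.07968 = 11.75 dB/K

11.75 dB/K


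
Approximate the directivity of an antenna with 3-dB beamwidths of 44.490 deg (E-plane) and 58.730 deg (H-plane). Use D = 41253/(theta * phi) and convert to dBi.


D_linear = 41253 / (44.490 * 58.730) = 15.78822
D_dBi = 10 * log10(15.78822) = 11.98 dBi

11.98 dBi


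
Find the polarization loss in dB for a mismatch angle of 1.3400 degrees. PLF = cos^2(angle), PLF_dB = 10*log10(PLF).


PLF_linear = cos^2(1.3400 deg) = 0.9994531
PLF_dB = 10 * log10(0.9994531) = -2.376e-03 dB

-2.376e-03 dB


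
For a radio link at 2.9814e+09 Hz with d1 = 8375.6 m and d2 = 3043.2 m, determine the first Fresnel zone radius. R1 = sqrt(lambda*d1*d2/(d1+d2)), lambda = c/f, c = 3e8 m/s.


lambda = c / f = 3.0000e+08 / 2.9814e+09 = 0.1006239 m
R1 = sqrt(0.1006239 * 8375.6 * 3043.2 / (8375.6 + 3043.2)) = 14.99 m

14.99 m


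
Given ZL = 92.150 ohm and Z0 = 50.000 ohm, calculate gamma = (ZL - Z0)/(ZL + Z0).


gamma = (92.150 - 50.000) / (92.150 + 50.000) = 0.2965

0.2965


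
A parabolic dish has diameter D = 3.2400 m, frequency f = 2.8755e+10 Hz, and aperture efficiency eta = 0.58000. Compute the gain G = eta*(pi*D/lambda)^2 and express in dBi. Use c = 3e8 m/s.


lambda = c / f = 3.0000e+08 / 2.8755e+10 = 0.01043297 m
G_linear = 0.58000 * (pi * 3.2400 / 0.01043297)^2 = 552079.8
G_dBi = 10 * log10(552079.8) = 57.42 dBi

57.42 dBi


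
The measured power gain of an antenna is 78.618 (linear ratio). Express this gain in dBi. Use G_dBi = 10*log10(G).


G_dBi = 10 * log10(78.618) = 18.96 dBi

18.96 dBi


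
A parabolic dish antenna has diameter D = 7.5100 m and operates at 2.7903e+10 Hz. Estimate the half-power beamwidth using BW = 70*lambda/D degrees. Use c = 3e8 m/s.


lambda = c / f = 3.0000e+08 / 2.7903e+10 = 0.01075153 m
BW = 70 * 0.01075153 / 7.5100 = 0.1002 deg

0.1002 deg


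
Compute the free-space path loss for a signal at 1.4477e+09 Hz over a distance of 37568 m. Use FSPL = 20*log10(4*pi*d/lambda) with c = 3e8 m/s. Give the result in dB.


lambda = c / f = 3.0000e+08 / 1.4477e+09 = 0.2072253 m
FSPL = 20 * log10(4*pi*37568/0.2072253) = 127.2 dB

127.2 dB


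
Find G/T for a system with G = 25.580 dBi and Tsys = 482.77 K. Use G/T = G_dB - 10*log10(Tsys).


G/T = 25.580 - 10*log10(482.77) = 25.580 - 26.83740 = -1.257 dB/K

-1.257 dB/K


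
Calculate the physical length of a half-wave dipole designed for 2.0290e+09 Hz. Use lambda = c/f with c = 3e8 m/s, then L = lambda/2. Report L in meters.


lambda = c / f = 3.0000e+08 / 2.0290e+09 = 0.1478561 m
L = lambda / 2 = 0.1478561 / 2 = 0.07393 m

0.07393 m


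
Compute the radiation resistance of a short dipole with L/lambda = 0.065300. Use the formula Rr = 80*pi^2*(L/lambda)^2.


Rr = 80 * pi^2 * (0.065300)^2 = 80 * 9.869604 * 4.264090e-03 = 3.367 ohm

3.367 ohm


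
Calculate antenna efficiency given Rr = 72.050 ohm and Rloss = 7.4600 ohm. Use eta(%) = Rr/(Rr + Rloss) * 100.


eta = 72.050 / (72.050 + 7.4600) * 100 = 90.62%

90.62%


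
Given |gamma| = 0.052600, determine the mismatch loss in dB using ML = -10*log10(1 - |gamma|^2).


ML = -10 * log10(1 - 0.052600^2) = -10 * log10(0.99723324) = 0.01203 dB

0.01203 dB


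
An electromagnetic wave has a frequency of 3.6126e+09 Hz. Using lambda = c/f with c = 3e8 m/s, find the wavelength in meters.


lambda = c / f = 3.0000e+08 / 3.6126e+09 = 0.08304 m

0.08304 m


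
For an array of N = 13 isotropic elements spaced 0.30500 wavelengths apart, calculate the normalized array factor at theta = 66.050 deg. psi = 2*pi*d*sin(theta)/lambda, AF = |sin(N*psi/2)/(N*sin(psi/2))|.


psi = 2*pi*0.30500*sin(66.050 deg) = 1.751372 rad
AF = |sin(13*1.751372/2) / (13*sin(1.751372/2))| = 0.09270

0.09270


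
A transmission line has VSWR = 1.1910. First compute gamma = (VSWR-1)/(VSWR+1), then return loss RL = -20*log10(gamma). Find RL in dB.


gamma = (1.1910 - 1) / (1.1910 + 1) = 0.08717481
RL = -20 * log10(0.08717481) = 21.19 dB

21.19 dB


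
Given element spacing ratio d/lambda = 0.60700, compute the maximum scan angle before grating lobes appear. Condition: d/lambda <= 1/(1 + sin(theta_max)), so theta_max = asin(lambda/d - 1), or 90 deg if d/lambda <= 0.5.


lambda/d - 1 = 1/0.60700 - 1 = 0.6474465
theta_max = asin(0.6474465) = 40.35 deg

40.35 deg


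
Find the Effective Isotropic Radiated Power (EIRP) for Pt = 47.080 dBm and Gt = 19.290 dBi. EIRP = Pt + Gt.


EIRP = Pt + Gt = 47.080 + 19.290 = 66.37 dBm

66.37 dBm


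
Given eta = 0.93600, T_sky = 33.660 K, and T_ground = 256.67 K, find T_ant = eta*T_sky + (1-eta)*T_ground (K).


T_ant = 0.93600 * 33.660 + (1 - 0.93600) * 256.67 = 47.93 K

47.93 K


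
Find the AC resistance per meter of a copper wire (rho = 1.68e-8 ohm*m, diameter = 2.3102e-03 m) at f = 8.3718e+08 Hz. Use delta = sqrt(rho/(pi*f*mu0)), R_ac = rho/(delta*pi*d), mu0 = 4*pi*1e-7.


delta = sqrt(1.68e-8 / (pi * 8.3718e+08 * 4*pi*1e-7)) = 2.254578e-06 m
R_ac = 1.68e-8 / (2.254578e-06 * pi * 2.3102e-03) = 1.027 ohm/m

1.027 ohm/m


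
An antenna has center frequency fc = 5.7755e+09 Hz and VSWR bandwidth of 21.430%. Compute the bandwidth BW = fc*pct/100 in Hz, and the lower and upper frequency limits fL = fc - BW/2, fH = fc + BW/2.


BW = 5.7755e+09 * 21.430/100 = 1.237690e+09 Hz
fL = 5.7755e+09 - 1.237690e+09/2 = 5.157e+09 Hz
fH = 5.7755e+09 + 1.237690e+09/2 = 6.394e+09 Hz

BW=1.238e+09 Hz, fL=5.157e+09 Hz, fH=6.394e+09 Hz


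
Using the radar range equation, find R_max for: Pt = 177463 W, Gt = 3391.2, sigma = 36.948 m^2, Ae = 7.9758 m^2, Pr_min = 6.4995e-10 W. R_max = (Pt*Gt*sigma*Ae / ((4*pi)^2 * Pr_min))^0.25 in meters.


R^4 = 177463*3391.2*36.948*7.9758 / ((4*pi)^2 * 6.4995e-10) = 1.727932e+18
R_max = 1.727932e+18^0.25 = 36256 m

36256 m


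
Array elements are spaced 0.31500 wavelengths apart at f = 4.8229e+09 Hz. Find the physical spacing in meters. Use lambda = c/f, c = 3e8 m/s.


lambda = c / f = 3.0000e+08 / 4.8229e+09 = 0.06220324 m
d = 0.31500 * 0.06220324 = 0.01959 m

0.01959 m


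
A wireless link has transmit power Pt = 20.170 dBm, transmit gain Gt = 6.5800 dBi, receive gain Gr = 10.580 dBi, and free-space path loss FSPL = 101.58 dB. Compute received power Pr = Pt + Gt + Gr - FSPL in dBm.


Pr = 20.170 + 6.5800 + 10.580 - 101.58 = -64.25 dBm

-64.25 dBm


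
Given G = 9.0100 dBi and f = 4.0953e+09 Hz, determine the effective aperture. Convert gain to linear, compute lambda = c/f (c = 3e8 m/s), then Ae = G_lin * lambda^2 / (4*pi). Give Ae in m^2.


lambda = c / f = 3.0000e+08 / 4.0953e+09 = 0.07325471 m
G_linear = 10^(9.0100/10) = 7.961594
Ae = G_linear * lambda^2 / (4*pi) = 7.961594 * 0.07325471^2 / (4*pi) = 3.400e-03 m^2

3.400e-03 m^2


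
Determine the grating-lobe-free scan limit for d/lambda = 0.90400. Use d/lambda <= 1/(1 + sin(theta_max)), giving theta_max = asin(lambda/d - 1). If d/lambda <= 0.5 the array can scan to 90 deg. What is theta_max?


lambda/d - 1 = 1/0.90400 - 1 = 0.1061947
theta_max = asin(0.1061947) = 6.096 deg

6.096 deg


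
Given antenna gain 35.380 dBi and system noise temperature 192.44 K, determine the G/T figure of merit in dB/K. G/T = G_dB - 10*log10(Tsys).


G/T = 35.380 - 10*log10(192.44) = 35.380 - 22.84295 = 12.54 dB/K

12.54 dB/K


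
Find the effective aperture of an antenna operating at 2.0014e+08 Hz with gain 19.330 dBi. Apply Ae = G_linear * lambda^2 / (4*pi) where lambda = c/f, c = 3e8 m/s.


lambda = c / f = 3.0000e+08 / 2.0014e+08 = 1.498951 m
G_linear = 10^(19.330/10) = 85.70378
Ae = G_linear * lambda^2 / (4*pi) = 85.70378 * 1.498951^2 / (4*pi) = 15.32 m^2

15.32 m^2


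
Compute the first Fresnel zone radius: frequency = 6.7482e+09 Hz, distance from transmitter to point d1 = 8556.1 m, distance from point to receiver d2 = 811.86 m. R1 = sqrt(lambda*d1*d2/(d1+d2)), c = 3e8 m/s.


lambda = c / f = 3.0000e+08 / 6.7482e+09 = 0.04445630 m
R1 = sqrt(0.04445630 * 8556.1 * 811.86 / (8556.1 + 811.86)) = 5.741 m

5.741 m


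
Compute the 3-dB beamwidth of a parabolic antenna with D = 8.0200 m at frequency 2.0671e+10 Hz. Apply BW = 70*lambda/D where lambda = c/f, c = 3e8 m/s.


lambda = c / f = 3.0000e+08 / 2.0671e+10 = 0.01451309 m
BW = 70 * 0.01451309 / 8.0200 = 0.1267 deg

0.1267 deg


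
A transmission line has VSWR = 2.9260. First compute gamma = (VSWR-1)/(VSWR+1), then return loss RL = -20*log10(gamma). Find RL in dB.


gamma = (2.9260 - 1) / (2.9260 + 1) = 0.4905756
RL = -20 * log10(0.4905756) = 6.186 dB

6.186 dB


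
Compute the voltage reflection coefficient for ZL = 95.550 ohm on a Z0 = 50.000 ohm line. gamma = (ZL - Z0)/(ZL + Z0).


gamma = (95.550 - 50.000) / (95.550 + 50.000) = 0.3130

0.3130


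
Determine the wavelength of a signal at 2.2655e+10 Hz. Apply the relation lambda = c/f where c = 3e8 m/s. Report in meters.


lambda = c / f = 3.0000e+08 / 2.2655e+10 = 0.01324 m

0.01324 m


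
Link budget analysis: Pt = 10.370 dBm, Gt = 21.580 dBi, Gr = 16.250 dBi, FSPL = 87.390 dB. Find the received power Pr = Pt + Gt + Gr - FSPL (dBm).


Pr = 10.370 + 21.580 + 16.250 - 87.390 = -39.19 dBm

-39.19 dBm


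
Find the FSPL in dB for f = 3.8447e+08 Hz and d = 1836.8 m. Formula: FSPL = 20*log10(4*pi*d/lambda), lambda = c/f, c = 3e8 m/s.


lambda = c / f = 3.0000e+08 / 3.8447e+08 = 0.7802950 m
FSPL = 20 * log10(4*pi*1836.8/0.7802950) = 89.42 dB

89.42 dB


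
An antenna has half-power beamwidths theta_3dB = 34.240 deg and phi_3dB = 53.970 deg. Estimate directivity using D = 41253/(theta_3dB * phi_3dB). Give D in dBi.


D_linear = 41253 / (34.240 * 53.970) = 22.32386
D_dBi = 10 * log10(22.32386) = 13.49 dBi

13.49 dBi


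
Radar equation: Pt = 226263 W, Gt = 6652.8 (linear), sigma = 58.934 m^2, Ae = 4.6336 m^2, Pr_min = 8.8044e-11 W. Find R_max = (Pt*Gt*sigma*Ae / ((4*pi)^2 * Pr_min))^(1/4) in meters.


R^4 = 226263*6652.8*58.934*4.6336 / ((4*pi)^2 * 8.8044e-11) = 2.956535e+19
R_max = 2.956535e+19^0.25 = 73739 m

73739 m


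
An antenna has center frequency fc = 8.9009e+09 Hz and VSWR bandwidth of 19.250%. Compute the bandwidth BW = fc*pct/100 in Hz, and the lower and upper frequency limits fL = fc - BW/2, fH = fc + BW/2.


BW = 8.9009e+09 * 19.250/100 = 1.713423e+09 Hz
fL = 8.9009e+09 - 1.713423e+09/2 = 8.044e+09 Hz
fH = 8.9009e+09 + 1.713423e+09/2 = 9.758e+09 Hz

BW=1.713e+09 Hz, fL=8.044e+09 Hz, fH=9.758e+09 Hz


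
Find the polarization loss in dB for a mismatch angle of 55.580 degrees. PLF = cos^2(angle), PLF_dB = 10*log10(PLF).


PLF_linear = cos^2(55.580 deg) = 0.3195132
PLF_dB = 10 * log10(0.3195132) = -4.955 dB

-4.955 dB


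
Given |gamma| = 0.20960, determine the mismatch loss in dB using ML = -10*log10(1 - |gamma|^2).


ML = -10 * log10(1 - 0.20960^2) = -10 * log10(0.95606784) = 0.1951 dB

0.1951 dB


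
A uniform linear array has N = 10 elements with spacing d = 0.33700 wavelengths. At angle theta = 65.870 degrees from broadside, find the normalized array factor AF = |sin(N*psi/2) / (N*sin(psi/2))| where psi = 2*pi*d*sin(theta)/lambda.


psi = 2*pi*0.33700*sin(65.870 deg) = 1.932413 rad
AF = |sin(10*1.932413/2) / (10*sin(1.932413/2))| = 0.02857

0.02857


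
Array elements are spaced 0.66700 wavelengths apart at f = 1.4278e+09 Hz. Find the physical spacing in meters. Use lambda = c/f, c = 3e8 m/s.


lambda = c / f = 3.0000e+08 / 1.4278e+09 = 0.2101135 m
d = 0.66700 * 0.2101135 = 0.1401 m

0.1401 m


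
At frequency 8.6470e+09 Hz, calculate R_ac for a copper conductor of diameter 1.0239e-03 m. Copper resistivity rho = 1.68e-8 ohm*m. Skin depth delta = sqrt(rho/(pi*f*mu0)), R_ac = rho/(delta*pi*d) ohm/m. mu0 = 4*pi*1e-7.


delta = sqrt(1.68e-8 / (pi * 8.6470e+09 * 4*pi*1e-7)) = 7.015232e-07 m
R_ac = 1.68e-8 / (7.015232e-07 * pi * 1.0239e-03) = 7.445 ohm/m

7.445 ohm/m


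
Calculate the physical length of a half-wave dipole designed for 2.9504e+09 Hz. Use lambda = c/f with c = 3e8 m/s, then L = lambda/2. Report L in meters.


lambda = c / f = 3.0000e+08 / 2.9504e+09 = 0.1016811 m
L = lambda / 2 = 0.1016811 / 2 = 0.05084 m

0.05084 m


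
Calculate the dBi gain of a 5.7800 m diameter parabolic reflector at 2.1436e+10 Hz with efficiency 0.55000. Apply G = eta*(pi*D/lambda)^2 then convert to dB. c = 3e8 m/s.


lambda = c / f = 3.0000e+08 / 2.1436e+10 = 0.01399515 m
G_linear = 0.55000 * (pi * 5.7800 / 0.01399515)^2 = 925897.7
G_dBi = 10 * log10(925897.7) = 59.67 dBi

59.67 dBi


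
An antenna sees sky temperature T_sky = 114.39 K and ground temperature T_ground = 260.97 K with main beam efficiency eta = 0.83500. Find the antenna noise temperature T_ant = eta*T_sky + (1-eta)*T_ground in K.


T_ant = 0.83500 * 114.39 + (1 - 0.83500) * 260.97 = 138.6 K

138.6 K


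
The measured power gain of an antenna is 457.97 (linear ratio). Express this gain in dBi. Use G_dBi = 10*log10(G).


G_dBi = 10 * log10(457.97) = 26.61 dBi

26.61 dBi


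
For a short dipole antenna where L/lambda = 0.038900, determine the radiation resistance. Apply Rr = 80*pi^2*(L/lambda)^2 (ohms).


Rr = 80 * pi^2 * (0.038900)^2 = 80 * 9.869604 * 1.513210e-03 = 1.195 ohm

1.195 ohm


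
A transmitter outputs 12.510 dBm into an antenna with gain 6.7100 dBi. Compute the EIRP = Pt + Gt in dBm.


EIRP = Pt + Gt = 12.510 + 6.7100 = 19.22 dBm

19.22 dBm


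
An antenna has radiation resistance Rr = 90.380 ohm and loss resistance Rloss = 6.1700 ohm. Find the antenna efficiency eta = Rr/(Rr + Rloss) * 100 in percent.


eta = 90.380 / (90.380 + 6.1700) * 100 = 93.61%

93.61%


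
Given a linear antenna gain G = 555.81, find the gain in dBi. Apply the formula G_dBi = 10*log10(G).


G_dBi = 10 * log10(555.81) = 27.45 dBi

27.45 dBi


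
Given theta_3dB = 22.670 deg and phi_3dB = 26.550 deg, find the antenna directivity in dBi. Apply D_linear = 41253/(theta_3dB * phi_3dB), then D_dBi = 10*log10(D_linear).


D_linear = 41253 / (22.670 * 26.550) = 68.53927
D_dBi = 10 * log10(68.53927) = 18.36 dBi

18.36 dBi


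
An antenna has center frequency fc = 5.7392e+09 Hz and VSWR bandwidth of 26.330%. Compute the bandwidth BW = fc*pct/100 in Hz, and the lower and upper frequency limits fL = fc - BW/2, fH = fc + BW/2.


BW = 5.7392e+09 * 26.330/100 = 1.511131e+09 Hz
fL = 5.7392e+09 - 1.511131e+09/2 = 4.984e+09 Hz
fH = 5.7392e+09 + 1.511131e+09/2 = 6.495e+09 Hz

BW=1.511e+09 Hz, fL=4.984e+09 Hz, fH=6.495e+09 Hz


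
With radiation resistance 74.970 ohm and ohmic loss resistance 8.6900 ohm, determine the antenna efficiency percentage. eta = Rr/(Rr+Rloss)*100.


eta = 74.970 / (74.970 + 8.6900) * 100 = 89.61%

89.61%


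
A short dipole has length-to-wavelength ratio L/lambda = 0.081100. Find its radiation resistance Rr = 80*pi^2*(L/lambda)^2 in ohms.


Rr = 80 * pi^2 * (0.081100)^2 = 80 * 9.869604 * 6.577210e-03 = 5.193 ohm

5.193 ohm


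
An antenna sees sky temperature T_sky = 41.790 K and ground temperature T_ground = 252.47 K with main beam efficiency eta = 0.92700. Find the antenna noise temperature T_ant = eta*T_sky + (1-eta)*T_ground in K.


T_ant = 0.92700 * 41.790 + (1 - 0.92700) * 252.47 = 57.17 K

57.17 K


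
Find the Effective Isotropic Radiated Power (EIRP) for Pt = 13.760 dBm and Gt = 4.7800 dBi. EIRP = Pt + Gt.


EIRP = Pt + Gt = 13.760 + 4.7800 = 18.54 dBm

18.54 dBm


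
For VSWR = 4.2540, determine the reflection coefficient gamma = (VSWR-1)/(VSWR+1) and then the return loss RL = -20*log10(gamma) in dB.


gamma = (4.2540 - 1) / (4.2540 + 1) = 0.6193376
RL = -20 * log10(0.6193376) = 4.161 dB

4.161 dB


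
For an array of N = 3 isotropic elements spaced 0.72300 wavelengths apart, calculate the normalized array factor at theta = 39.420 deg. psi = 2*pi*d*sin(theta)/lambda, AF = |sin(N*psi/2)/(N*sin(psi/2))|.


psi = 2*pi*0.72300*sin(39.420 deg) = 2.884643 rad
AF = |sin(3*2.884643/2) / (3*sin(2.884643/2))| = 0.3114

0.3114


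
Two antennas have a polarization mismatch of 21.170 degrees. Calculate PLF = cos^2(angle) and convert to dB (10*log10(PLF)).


PLF_linear = cos^2(21.170 deg) = 0.8695805
PLF_dB = 10 * log10(0.8695805) = -0.6069 dB

-0.6069 dB


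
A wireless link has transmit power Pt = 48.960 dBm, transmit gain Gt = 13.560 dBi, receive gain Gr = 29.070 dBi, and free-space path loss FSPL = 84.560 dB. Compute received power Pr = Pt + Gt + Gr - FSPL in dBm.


Pr = 48.960 + 13.560 + 29.070 - 84.560 = 7.03 dBm

7.03 dBm


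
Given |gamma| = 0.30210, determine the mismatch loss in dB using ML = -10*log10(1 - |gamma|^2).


ML = -10 * log10(1 - 0.30210^2) = -10 * log10(0.90873559) = 0.4156 dB

0.4156 dB


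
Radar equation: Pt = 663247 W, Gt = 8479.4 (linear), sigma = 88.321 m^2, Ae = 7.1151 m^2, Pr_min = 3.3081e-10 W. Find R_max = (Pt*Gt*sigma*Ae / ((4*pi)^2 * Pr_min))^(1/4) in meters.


R^4 = 663247*8479.4*88.321*7.1151 / ((4*pi)^2 * 3.3081e-10) = 6.765300e+19
R_max = 6.765300e+19^0.25 = 90693 m

90693 m


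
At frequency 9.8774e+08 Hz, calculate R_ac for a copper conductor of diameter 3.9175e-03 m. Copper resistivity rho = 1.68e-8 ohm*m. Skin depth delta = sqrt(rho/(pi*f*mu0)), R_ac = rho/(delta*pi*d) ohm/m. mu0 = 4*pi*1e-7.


delta = sqrt(1.68e-8 / (pi * 9.8774e+08 * 4*pi*1e-7)) = 2.075647e-06 m
R_ac = 1.68e-8 / (2.075647e-06 * pi * 3.9175e-03) = 0.6577 ohm/m

0.6577 ohm/m


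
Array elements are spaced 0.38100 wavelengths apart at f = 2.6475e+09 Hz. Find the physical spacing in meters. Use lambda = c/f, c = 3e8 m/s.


lambda = c / f = 3.0000e+08 / 2.6475e+09 = 0.1133144 m
d = 0.38100 * 0.1133144 = 0.04317 m

0.04317 m


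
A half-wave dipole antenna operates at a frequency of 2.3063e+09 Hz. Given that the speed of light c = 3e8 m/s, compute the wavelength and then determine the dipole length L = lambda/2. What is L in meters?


lambda = c / f = 3.0000e+08 / 2.3063e+09 = 0.1300785 m
L = lambda / 2 = 0.1300785 / 2 = 0.06504 m

0.06504 m


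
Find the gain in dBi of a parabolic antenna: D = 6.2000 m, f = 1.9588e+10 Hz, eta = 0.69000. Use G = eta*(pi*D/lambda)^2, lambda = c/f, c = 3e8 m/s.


lambda = c / f = 3.0000e+08 / 1.9588e+10 = 0.01531550 m
G_linear = 0.69000 * (pi * 6.2000 / 0.01531550)^2 = 1.116015e+06
G_dBi = 10 * log10(1.116015e+06) = 60.48 dBi

60.48 dBi


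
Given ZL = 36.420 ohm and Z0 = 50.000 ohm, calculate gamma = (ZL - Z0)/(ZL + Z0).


gamma = (36.420 - 50.000) / (36.420 + 50.000) = -0.1571

-0.1571


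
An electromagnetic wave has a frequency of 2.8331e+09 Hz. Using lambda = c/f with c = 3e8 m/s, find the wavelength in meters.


lambda = c / f = 3.0000e+08 / 2.8331e+09 = 0.1059 m

0.1059 m


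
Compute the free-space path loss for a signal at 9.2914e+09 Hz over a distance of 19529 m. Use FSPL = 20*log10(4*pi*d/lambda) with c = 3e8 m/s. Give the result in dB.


lambda = c / f = 3.0000e+08 / 9.2914e+09 = 0.03228792 m
FSPL = 20 * log10(4*pi*19529/0.03228792) = 137.6 dB

137.6 dB


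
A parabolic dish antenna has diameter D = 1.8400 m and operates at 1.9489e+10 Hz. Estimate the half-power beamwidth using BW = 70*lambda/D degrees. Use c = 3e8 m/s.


lambda = c / f = 3.0000e+08 / 1.9489e+10 = 0.01539330 m
BW = 70 * 0.01539330 / 1.8400 = 0.5856 deg

0.5856 deg


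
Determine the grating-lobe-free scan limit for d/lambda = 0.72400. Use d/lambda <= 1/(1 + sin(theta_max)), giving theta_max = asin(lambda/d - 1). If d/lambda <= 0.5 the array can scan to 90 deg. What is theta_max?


lambda/d - 1 = 1/0.72400 - 1 = 0.3812155
theta_max = asin(0.3812155) = 22.41 deg

22.41 deg


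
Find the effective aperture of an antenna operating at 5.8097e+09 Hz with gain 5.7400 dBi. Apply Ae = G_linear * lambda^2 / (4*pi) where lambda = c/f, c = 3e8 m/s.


lambda = c / f = 3.0000e+08 / 5.8097e+09 = 0.05163778 m
G_linear = 10^(5.7400/10) = 3.749730
Ae = G_linear * lambda^2 / (4*pi) = 3.749730 * 0.05163778^2 / (4*pi) = 7.957e-04 m^2

7.957e-04 m^2


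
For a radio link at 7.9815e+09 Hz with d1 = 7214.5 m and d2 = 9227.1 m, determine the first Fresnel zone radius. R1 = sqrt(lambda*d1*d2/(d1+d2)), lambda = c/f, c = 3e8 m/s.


lambda = c / f = 3.0000e+08 / 7.9815e+09 = 0.03758692 m
R1 = sqrt(0.03758692 * 7214.5 * 9227.1 / (7214.5 + 9227.1)) = 12.34 m

12.34 m


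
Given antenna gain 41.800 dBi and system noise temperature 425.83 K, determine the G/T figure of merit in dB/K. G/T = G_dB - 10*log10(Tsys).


G/T = 41.800 - 10*log10(425.83) = 41.800 - 26.29236 = 15.51 dB/K

15.51 dB/K


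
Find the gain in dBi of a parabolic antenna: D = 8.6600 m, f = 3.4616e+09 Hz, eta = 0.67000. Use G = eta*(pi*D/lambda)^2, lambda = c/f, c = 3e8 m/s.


lambda = c / f = 3.0000e+08 / 3.4616e+09 = 0.08666513 m
G_linear = 0.67000 * (pi * 8.6600 / 0.08666513)^2 = 66027.00
G_dBi = 10 * log10(66027.00) = 48.20 dBi

48.20 dBi


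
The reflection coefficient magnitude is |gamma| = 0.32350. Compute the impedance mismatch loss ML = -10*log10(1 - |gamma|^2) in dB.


ML = -10 * log10(1 - 0.32350^2) = -10 * log10(0.89534775) = 0.4801 dB

0.4801 dB


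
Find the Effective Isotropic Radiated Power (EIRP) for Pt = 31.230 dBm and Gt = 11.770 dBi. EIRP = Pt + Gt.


EIRP = Pt + Gt = 31.230 + 11.770 = 43.00 dBm

43.00 dBm


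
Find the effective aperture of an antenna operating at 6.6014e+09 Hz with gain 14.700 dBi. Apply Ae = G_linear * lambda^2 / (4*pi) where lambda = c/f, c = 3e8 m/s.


lambda = c / f = 3.0000e+08 / 6.6014e+09 = 0.04544491 m
G_linear = 10^(14.700/10) = 29.51209
Ae = G_linear * lambda^2 / (4*pi) = 29.51209 * 0.04544491^2 / (4*pi) = 4.850e-03 m^2

4.850e-03 m^2


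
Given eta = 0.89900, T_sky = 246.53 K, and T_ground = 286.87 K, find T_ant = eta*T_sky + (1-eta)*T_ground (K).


T_ant = 0.89900 * 246.53 + (1 - 0.89900) * 286.87 = 250.6 K

250.6 K


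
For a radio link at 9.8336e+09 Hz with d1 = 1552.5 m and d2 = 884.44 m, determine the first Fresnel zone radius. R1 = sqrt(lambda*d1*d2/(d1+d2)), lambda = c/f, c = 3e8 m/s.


lambda = c / f = 3.0000e+08 / 9.8336e+09 = 0.03050765 m
R1 = sqrt(0.03050765 * 1552.5 * 884.44 / (1552.5 + 884.44)) = 4.146 m

4.146 m


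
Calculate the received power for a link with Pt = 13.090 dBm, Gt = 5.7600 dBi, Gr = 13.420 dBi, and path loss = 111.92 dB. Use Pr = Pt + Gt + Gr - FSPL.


Pr = 13.090 + 5.7600 + 13.420 - 111.92 = -79.65 dBm

-79.65 dBm


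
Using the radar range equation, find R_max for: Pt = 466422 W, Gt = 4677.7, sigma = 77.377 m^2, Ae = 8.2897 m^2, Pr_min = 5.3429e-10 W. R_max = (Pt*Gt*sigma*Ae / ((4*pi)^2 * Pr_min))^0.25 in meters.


R^4 = 466422*4677.7*77.377*8.2897 / ((4*pi)^2 * 5.3429e-10) = 1.658690e+19
R_max = 1.658690e+19^0.25 = 63818 m

63818 m


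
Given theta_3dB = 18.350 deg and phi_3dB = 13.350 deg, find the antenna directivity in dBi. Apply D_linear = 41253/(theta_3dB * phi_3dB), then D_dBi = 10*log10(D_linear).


D_linear = 41253 / (18.350 * 13.350) = 168.3985
D_dBi = 10 * log10(168.3985) = 22.26 dBi

22.26 dBi


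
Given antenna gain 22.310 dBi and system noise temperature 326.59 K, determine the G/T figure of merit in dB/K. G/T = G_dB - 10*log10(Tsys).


G/T = 22.310 - 10*log10(326.59) = 22.310 - 25.14003 = -2.830 dB/K

-2.830 dB/K


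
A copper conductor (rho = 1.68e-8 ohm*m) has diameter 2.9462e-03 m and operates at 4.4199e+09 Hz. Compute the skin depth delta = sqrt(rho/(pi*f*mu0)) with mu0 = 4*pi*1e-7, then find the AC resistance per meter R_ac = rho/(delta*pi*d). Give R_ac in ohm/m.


delta = sqrt(1.68e-8 / (pi * 4.4199e+09 * 4*pi*1e-7)) = 9.812249e-07 m
R_ac = 1.68e-8 / (9.812249e-07 * pi * 2.9462e-03) = 1.850 ohm/m

1.850 ohm/m


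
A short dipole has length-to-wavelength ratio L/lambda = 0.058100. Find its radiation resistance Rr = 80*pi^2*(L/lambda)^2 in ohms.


Rr = 80 * pi^2 * (0.058100)^2 = 80 * 9.869604 * 3.375610e-03 = 2.665 ohm

2.665 ohm


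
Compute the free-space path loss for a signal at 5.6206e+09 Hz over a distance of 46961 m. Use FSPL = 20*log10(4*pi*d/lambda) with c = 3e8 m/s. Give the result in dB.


lambda = c / f = 3.0000e+08 / 5.6206e+09 = 0.05337508 m
FSPL = 20 * log10(4*pi*46961/0.05337508) = 140.9 dB

140.9 dB


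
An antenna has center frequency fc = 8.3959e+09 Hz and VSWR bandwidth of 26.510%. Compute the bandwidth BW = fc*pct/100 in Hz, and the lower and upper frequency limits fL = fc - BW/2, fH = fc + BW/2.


BW = 8.3959e+09 * 26.510/100 = 2.225753e+09 Hz
fL = 8.3959e+09 - 2.225753e+09/2 = 7.283e+09 Hz
fH = 8.3959e+09 + 2.225753e+09/2 = 9.509e+09 Hz

BW=2.226e+09 Hz, fL=7.283e+09 Hz, fH=9.509e+09 Hz


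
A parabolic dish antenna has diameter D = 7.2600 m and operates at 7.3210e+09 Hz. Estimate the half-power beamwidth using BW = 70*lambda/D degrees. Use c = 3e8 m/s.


lambda = c / f = 3.0000e+08 / 7.3210e+09 = 0.04097801 m
BW = 70 * 0.04097801 / 7.2600 = 0.3951 deg

0.3951 deg


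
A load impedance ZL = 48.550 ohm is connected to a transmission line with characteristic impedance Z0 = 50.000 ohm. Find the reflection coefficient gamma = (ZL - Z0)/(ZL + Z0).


gamma = (48.550 - 50.000) / (48.550 + 50.000) = -0.01471

-0.01471


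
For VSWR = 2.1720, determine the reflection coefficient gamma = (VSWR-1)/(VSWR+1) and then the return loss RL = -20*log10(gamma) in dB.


gamma = (2.1720 - 1) / (2.1720 + 1) = 0.3694830
RL = -20 * log10(0.3694830) = 8.648 dB

8.648 dB


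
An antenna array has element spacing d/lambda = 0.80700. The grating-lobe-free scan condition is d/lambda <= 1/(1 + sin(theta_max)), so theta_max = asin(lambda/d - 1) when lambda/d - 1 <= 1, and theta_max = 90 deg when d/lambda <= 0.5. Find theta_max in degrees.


lambda/d - 1 = 1/0.80700 - 1 = 0.2391574
theta_max = asin(0.2391574) = 13.84 deg

13.84 deg
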